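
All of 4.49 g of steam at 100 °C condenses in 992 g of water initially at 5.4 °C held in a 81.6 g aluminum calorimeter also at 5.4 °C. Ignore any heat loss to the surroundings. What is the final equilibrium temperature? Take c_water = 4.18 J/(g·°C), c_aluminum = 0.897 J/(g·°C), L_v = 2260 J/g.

T_f ≈ 8.2 °C

Conservation of energy gives ΣQ = 0:
condense steam: −4.49·2260 = −10147
  condensate cools 100→T: 4.49·4.18·(T − 100) = 18.77(T − 100)
  original water: 4146.6(T − 5.4)
  aluminum cup: 81.6·0.897·(T − 5.4) = 73.2(T − 5.4)
4238.5 T = 10147 + 1876.8 + 22787 = 34811
T ≈ 8.21 °C, under the boiling point, so the assumption holds.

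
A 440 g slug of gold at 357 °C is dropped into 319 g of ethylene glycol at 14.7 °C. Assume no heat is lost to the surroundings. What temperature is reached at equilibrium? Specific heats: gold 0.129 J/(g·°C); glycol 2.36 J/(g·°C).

T_f ≈ 38.7 °C

T_f is the heat-capacity-weighted average of the initial temperatures:
T_f = (56.76×357 + 752.84×14.7) / (56.76 + 752.84)
    = 31330 / 809.6 ≈ 38.70 °C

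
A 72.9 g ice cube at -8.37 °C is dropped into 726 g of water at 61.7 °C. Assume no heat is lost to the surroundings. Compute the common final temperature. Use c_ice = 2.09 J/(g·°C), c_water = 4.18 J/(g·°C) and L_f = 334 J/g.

Energy conservation, ΣQ = 0:
ice -8.37→0 °C: 72.9·2.09·8.37 = 1275.3
  fusion: m_ice L_f = 72.9·334 = 24349
  warm the meltwater: 304.72 T
  water: 3034.7(T − 61.7)
3339.4 T = 187240 − 25624 = 161616
T ≈ 48.40 °C. Since T > 0 °C, the all-ice-melts assumption holds.

T_f ≈ 48.4 °C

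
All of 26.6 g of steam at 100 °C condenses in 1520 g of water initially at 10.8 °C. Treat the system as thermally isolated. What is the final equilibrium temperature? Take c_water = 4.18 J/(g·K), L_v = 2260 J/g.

Energy balance with sensible and latent terms:
steam→water at 100 °C releases m L_v = 26.6·2260 = 60116
  condensate cools 100→T: 26.6·4.18·(T − 100) = 111.19(T − 100)
  original water: 6353.6(T − 10.8)
6464.8 T = 60116 + 11119 + 68619 = 139854
T ≈ 21.63 °C — below 100 °C, confirming all the steam condensed.

T_f ≈ 21.6 °C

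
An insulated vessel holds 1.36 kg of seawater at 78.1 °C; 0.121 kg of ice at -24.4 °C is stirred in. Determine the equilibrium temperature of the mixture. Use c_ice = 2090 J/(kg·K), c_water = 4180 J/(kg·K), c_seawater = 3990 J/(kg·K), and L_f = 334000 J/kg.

T_f ≈ 63.6 °C

Energy balance with sensible and latent terms:
ice -24.4→0 °C: 0.121×2090×24.4 = 6170.5; fusion: m_ice L_f = 0.121×334000 = 40414; warm the meltwater: 505.78 T; seawater cools: 1.36×3990×(T − 78.1) = 5426.4(T − 78.1)
5932.2 T = 423802 − 46585 = 377217
T ≈ 63.59 °C. Since T > 0 °C, the all-ice-melts assumption holds.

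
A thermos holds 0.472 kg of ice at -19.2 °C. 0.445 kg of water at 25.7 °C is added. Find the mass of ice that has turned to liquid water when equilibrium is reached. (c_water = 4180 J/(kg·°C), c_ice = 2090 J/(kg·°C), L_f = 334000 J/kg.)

Cooling the water to 0 °C releases 0.445×4180×25.7 = 47805 J.
Warming the ice to 0 °C takes 0.472×2090×19.2 = 18940 J, leaving 28864 J for melting.
To melt every bit of ice: 0.472×334000 = 157648 J.
28864 J < 157648 J, so only part of the ice melts and the system sits at 0 °C.
m_melted×334000 = 28864  ⇒  m_melted ≈ 0.08642 kg.

m_melted ≈ 0.0864 kg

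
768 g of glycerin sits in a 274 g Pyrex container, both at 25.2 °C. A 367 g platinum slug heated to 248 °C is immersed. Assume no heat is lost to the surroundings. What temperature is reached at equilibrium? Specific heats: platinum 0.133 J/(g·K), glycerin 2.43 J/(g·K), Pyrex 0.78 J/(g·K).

Conservation of energy gives ΣQ = 0:
367*0.133*(T − 248) + 768*2.43*(T − 25.2) + 274*0.78*(T − 25.2) = 0
2128.8 T = 64520
T = 64520 / 2128.8 = 30.3 °C

T_f ≈ 30.3 °C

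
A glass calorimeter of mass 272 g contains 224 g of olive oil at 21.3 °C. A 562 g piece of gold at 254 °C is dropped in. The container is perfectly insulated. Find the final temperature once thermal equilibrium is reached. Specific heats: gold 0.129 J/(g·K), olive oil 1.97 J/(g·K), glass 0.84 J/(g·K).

T_f ≈ 44.0 °C

Net heat exchanged in the isolated system is zero:
562×0.129×(T − 254) + 224×1.97×(T − 21.3) + 272×0.84×(T − 21.3) = 0
(72.5 + 441.28 + 228.48) T = 72.5×254 + 441.28×21.3 + 228.48×21.3
T ≈ 44.03 °C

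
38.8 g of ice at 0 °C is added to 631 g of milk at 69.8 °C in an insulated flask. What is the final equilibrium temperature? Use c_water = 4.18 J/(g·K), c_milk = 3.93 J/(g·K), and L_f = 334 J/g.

T_f ≈ 60.6 °C

Energy conservation, ΣQ = 0:
fusion: m_ice L_f = 38.8×334 = 12959
  meltwater 0→T: 38.8×4.18×T = 162.18 T
  milk cools: 631×3.93×(T − 69.8) = 2479.8(T − 69.8)
2642 T = 173092 − 12959 = 160133
T ≈ 60.61 °C (positive, so assuming full melt was valid).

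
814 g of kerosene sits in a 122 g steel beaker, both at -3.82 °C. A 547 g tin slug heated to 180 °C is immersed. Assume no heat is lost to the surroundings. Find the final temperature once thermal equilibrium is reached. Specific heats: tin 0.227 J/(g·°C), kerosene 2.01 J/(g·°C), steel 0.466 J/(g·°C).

T_f is the heat-capacity-weighted average of the initial temperatures:
T_f = (124.17·180 + 1636.1·(-3.82) + 56.85·(-3.82)) / (124.17 + 1636.1 + 56.85)
    = 15883 / 1817.2 ≈ 8.74 °C

T_f ≈ 8.7 °C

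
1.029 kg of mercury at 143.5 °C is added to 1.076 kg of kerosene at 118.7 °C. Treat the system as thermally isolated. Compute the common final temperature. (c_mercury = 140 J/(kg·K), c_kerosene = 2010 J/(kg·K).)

T_f ≈ 120.2 °C

T_f = Σ m_i c_i T_i / Σ m_i c_i:
T_f = (144.06*143.5 + 2162.8*118.7) / (144.06 + 2162.8)
    = 277392 / 2306.8 ≈ 120.25 °C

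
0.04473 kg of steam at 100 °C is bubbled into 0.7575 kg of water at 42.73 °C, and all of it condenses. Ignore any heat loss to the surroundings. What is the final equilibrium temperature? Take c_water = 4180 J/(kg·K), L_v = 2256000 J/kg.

T_f ≈ 76.0 °C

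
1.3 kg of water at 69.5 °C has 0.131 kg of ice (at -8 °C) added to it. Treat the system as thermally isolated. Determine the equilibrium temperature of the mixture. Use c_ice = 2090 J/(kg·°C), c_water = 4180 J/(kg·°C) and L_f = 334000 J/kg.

T_f ≈ 55.5 °C

Conservation of energy gives ΣQ = 0:
ice -8→0 °C: 0.131×2090×8 = 2190.3
  fusion: m_ice L_f = 0.131×334000 = 43754
  warm the meltwater: 547.58 T
  water: 5434(T − 69.5)
5981.6 T = 377663 − 45944 = 331719
T ≈ 55.46 °C. Since T > 0 °C, the all-ice-melts assumption holds.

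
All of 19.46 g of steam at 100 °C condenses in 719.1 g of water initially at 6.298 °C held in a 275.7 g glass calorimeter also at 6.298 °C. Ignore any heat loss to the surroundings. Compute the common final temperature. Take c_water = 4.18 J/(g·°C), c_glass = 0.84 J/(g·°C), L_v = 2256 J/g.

Conservation of energy gives ΣQ = 0:
steam→water at 100 °C releases m L_v = 19.46×2256 = 43902; condensate cools 100→T: 19.46×4.18×(T − 100) = 81.34(T − 100); water warms: 719.1×4.18×(T − 6.298) = 3005.8(T − 6.298); glass cup: 275.7×0.84×(T − 6.298) = 231.59(T − 6.298)
3318.8 T = 43902 + 8134.3 + 20389 = 72425
T ≈ 21.82 °C — below 100 °C, confirming all the steam condensed.

T_f ≈ 21.8 °C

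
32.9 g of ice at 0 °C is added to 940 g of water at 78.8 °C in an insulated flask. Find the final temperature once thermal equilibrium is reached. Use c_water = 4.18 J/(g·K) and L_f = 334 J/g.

Conservation of energy gives ΣQ = 0:
melt ice: 32.9·334 = 10989
  meltwater 0→T: 32.9·4.18·T = 137.52 T
  water: 3929.2(T − 78.8)
4066.7 T = 309621 − 10989 = 298632
T ≈ 73.43 °C (positive, so assuming full melt was valid).

T_f ≈ 73.4 °C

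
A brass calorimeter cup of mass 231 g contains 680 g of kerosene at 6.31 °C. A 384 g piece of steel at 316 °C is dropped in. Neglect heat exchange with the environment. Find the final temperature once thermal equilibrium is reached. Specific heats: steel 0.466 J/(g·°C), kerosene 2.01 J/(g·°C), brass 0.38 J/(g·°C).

T_f ≈ 40.2 °C

Energy conservation, ΣQ = 0:
384·0.466·(T − 316) + 680·2.01·(T − 6.31) + 231·0.38·(T − 6.31) = 0
1633.5 T = 65725
T ≈ 40.23 °C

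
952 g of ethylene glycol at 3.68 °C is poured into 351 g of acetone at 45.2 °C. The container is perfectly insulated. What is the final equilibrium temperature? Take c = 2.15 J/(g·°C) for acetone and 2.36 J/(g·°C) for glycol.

Set heat shed by the hot body equal to heat absorbed by the cold body:
351×2.15×(45.2 − T) = 952×2.36×(T − 3.68)
754.65(45.2 − T) = 2246.7(T − 3.68)
3001.4 T = 42378  ⇒  T ≈ 14.12 °C

T_f ≈ 14.1 °C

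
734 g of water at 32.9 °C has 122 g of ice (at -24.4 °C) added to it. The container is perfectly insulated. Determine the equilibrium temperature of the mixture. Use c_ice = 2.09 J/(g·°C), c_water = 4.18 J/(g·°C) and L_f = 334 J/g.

Let T be the final temperature. ΣQ_i = 0:
ice -24.4→0 °C: 122·2.09·24.4 = 6221.5; latent heat to melt: 122·334 = 40748; meltwater 0→T: 122·4.18·T = 509.96 T; water: 3068.1(T − 32.9)
3578.1 T = 100941 − 46970 = 53972
T ≈ 15.08 °C — above 0 °C, consistent with complete melting.

T_f ≈ 15.1 °C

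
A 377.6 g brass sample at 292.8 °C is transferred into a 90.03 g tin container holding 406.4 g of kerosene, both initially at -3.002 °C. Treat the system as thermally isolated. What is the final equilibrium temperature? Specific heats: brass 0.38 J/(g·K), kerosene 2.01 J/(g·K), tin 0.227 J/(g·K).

Net heat exchanged in the isolated system is zero:
377.6*0.38*(T − 292.8) + 406.4*2.01*(T − (-3.002)) + 90.03*0.227*(T − (-3.002)) = 0
143.49(T − 292.8) + 816.86(T − (-3.002)) + 20.44(T − (-3.002)) = 0
980.79 T = 39500
T = 39500/980.79 ≈ 40.27 °C

T_f ≈ 40.3 °C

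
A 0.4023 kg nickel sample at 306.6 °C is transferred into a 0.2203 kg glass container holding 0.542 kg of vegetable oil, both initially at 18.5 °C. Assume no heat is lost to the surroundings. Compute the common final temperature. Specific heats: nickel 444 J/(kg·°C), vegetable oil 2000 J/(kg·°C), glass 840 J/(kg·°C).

T_f ≈ 54.0 °C

Heat gained plus heat lost sum to zero:
0.4023*444*(T − 306.6) + 0.542*2000*(T − 18.5) + 0.2203*840*(T − 18.5) = 0
178.62(T − 306.6) + 1084(T − 18.5) + 185.05(T − 18.5) = 0
(178.62 + 1084 + 185.05) T = 178.62*306.6 + 1084*18.5 + 185.05*18.5
T = 78243 / 1447.7 = 54 °C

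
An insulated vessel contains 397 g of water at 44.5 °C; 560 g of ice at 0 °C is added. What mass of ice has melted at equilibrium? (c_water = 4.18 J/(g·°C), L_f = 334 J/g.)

m_melted ≈ 221 g

Cooling the water to 0 °C releases 397·4.18·44.5 = 73846 J.
Melting all 560 g of ice would need 560·334 = 187040 J.
Since 73846 < 187040 J, not all the ice melts; equilibrium is at 0 °C.
m_melt = 73846 / L_f = 221.1 g.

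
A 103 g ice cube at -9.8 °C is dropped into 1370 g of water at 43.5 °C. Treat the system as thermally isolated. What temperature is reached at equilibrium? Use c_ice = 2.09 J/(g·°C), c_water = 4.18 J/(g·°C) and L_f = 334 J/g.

T_f ≈ 34.5 °C

Net heat exchanged in the isolated system is zero:
ice -9.8→0 °C: 103×2.09×9.8 = 2109.6
  fusion: m_ice L_f = 103×334 = 34402
  meltwater 0→T: 103×4.18×T = 430.54 T
  water: 5726.6(T − 43.5)
6157.1 T = 249107 − 36512 = 212595
T ≈ 34.53 °C — above 0 °C, consistent with complete melting.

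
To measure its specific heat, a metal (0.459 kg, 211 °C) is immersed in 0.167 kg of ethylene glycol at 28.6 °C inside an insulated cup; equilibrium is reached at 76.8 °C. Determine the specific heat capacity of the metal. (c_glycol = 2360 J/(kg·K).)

Net heat exchanged in the isolated system is zero:
0.459×c×(76.8 − 211) + 0.167×2360×(76.8 − 28.6) = 0
-61.6 c = -18997
c = -18997/-61.6 ≈ 308.4 J/(kg·K)

c ≈ 308 J/(kg·K)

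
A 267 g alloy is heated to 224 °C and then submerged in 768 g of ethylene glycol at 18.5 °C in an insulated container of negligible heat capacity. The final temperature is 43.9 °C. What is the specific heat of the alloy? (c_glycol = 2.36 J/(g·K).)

c ≈ 0.957 J/(g·K)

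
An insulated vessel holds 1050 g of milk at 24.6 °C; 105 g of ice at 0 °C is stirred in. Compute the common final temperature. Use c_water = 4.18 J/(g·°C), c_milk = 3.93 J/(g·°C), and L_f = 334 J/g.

T_f ≈ 14.6 °C

Sum of m c ΔT and latent-heat terms is zero:
melt ice: 105·334 = 35070; meltwater 0→T: 105·4.18·T = 438.9 T; milk cools: 1050·3.93·(T − 24.6) = 4126.5(T − 24.6)
4565.4 T = 101512 − 35070 = 66442
T ≈ 14.55 °C. Since T > 0 °C, the all-ice-melts assumption holds.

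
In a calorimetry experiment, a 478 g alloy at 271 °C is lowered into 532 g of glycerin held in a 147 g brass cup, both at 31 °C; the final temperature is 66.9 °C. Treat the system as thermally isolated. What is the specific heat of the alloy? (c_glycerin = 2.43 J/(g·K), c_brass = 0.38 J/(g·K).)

c ≈ 0.496 J/(g·K)

Setting the total heat transfer to zero:
478·c·(66.9 − 271) + 532·2.43·(66.9 − 31) + 147·0.38·(66.9 − 31) = 0
-97560 c = -48415
c = -48415/-97560 ≈ 0.4963 J/(g·K)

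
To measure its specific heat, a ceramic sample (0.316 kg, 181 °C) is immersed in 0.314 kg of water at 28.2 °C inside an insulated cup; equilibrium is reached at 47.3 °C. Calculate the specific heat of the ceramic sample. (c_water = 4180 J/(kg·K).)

c ≈ 593 J/(kg·K)

Heat lost by the ceramic sample = heat gained by the water:
0.316×c×(181 − 47.3) = 0.314×4180×(47.3 − 28.2)
42.25 c = 25069  ⇒  c ≈ 593.4 J/(kg·K)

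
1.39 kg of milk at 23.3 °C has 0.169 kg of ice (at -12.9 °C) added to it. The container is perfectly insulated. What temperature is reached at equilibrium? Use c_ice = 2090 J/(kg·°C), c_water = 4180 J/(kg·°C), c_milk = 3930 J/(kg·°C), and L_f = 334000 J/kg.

T_f ≈ 10.7 °C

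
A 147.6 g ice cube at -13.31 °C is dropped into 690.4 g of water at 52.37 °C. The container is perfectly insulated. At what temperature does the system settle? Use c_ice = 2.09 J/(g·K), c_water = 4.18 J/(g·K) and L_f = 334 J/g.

T_f ≈ 27.9 °C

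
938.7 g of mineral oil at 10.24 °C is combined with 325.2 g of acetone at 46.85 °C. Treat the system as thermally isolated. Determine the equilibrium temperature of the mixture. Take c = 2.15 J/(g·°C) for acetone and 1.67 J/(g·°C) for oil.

T_f ≈ 21.5 °C

T_f is the heat-capacity-weighted average of the initial temperatures:
T_f = (699.18×46.85 + 1567.6×10.24) / (699.18 + 1567.6)
    = 48809 / 2266.8 ≈ 21.53 °C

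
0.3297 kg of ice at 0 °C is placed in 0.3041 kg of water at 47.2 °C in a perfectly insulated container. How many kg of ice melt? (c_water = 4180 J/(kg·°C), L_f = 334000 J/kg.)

Cooling the water to 0 °C releases 0.3041×4180×47.2 = 59998 J.
Melting all 0.3297 kg of ice would need 0.3297×334000 = 110120 J.
Since 59998 < 110120 J, not all the ice melts; equilibrium is at 0 °C.
m_melted×334000 = 59998  ⇒  m_melted ≈ 0.1796 kg.

m_melted ≈ 0.18 kg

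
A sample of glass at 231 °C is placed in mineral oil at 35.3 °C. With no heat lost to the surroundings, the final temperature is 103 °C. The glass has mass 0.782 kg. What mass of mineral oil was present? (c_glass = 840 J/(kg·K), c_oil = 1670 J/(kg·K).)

m ≈ 0.744 kg

|Q_glass| = |Q_oil|:
0.782×840×(231 − 103) = m×1670×(103 − 35.3)
113059 m = 84081  ⇒  m ≈ 0.7437 kg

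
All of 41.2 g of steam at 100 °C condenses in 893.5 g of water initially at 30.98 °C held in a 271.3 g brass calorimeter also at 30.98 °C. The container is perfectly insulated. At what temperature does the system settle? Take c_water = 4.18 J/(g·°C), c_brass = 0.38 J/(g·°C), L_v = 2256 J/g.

T_f ≈ 57.1 °C

Net heat exchanged in the isolated system is zero:
steam→water at 100 °C releases m L_v = 41.2·2256 = 92947; condensate cools 100→T: 41.2·4.18·(T − 100) = 172.22(T − 100); original water: 3734.8(T − 30.98); brass cup: 271.3·0.38·(T − 30.98) = 103.09(T − 30.98)
4010.1 T = 92947 + 17222 + 118899 = 229068
T ≈ 57.12 °C, under the boiling point, so the assumption holds.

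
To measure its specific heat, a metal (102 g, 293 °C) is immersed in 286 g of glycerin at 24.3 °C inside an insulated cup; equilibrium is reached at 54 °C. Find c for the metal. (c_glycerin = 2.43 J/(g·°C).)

c ≈ 0.847 J/(g·°C)

Heat lost by the metal = heat gained by the glycerin:
102·c·(293 − 54) = 286·2.43·(54 − 24.3)
24378 c = 20641  ⇒  c ≈ 0.8467 J/(g·°C)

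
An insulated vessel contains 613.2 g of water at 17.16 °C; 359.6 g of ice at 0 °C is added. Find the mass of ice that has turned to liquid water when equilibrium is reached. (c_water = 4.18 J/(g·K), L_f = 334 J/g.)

m_melted ≈ 132 g

Heat available from the water dropping to 0 °C: 613.2·4.18·17.16 = 43984 J.
Fully melting the ice requires m_ice L_f = 359.6·334 = 120106 J.
Since 43984 < 120106 J, not all the ice melts; equilibrium is at 0 °C.
m_melted·334 = 43984  ⇒  m_melted ≈ 131.7 g.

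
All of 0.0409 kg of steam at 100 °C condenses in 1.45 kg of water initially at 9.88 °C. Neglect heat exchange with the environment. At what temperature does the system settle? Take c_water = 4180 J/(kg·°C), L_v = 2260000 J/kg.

Sum of m c ΔT and latent-heat terms is zero:
condense steam: −0.0409·2260000 = −92434; condensate cools 100→T: 0.0409·4180·(T − 100) = 170.96(T − 100); original water: 6061(T − 9.88)
6232 T = 92434 + 17096 + 59883 = 169413
T ≈ 27.18 °C, under the boiling point, so the assumption holds.

T_f ≈ 27.2 °C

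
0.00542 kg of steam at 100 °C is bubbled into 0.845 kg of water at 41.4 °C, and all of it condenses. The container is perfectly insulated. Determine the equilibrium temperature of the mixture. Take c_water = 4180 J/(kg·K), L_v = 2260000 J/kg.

T_f ≈ 45.2 °C

Energy conservation, ΣQ = 0:
steam→water at 100 °C releases m L_v = 0.00542·2260000 = 12249
  condensate cools 100→T: 0.00542·4180·(T − 100) = 22.66(T − 100)
  water warms: 0.845·4180·(T − 41.4) = 3532.1(T − 41.4)
3554.8 T = 12249 + 2265.6 + 146229 = 160744
T ≈ 45.22 °C, under the boiling point, so the assumption holds.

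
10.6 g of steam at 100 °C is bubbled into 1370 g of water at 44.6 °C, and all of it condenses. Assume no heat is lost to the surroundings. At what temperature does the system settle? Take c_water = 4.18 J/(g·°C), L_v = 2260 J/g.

T_f ≈ 49.2 °C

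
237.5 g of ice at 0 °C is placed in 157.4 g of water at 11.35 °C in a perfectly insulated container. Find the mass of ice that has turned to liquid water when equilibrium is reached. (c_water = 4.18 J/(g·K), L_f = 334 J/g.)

Heat available from the water dropping to 0 °C: 157.4×4.18×11.35 = 7467.5 J.
Melting all 237.5 g of ice would need 237.5×334 = 79325 J.
That's not enough to melt it all — equilibrium is at 0 °C with ice remaining.
m_melt = 7467.5 / L_f = 22.36 g.

m_melted ≈ 22.4 g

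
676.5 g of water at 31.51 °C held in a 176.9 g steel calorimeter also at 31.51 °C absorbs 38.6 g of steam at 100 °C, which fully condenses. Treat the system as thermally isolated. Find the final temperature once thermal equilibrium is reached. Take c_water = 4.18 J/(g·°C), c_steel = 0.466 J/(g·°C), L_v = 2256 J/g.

Conservation of energy gives ΣQ = 0:
latent heat released on condensation: 38.6×2256 = 87082; condensed water 100 °C→T: 161.35(T − 100); original water: 2827.8(T − 31.51); cup: 82.44(T − 31.51)
3071.6 T = 87082 + 16135 + 91701 = 194917
T ≈ 63.46 °C, under the boiling point, so the assumption holds.

T_f ≈ 63.5 °C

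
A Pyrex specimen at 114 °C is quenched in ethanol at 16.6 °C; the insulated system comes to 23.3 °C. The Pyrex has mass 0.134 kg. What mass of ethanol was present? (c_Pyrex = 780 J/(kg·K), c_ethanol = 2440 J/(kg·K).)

m ≈ 0.58 kg

Heat lost by the Pyrex = heat gained by the ethanol:
0.134×780×(114 − 23.3) = m×2440×(23.3 − 16.6)
16348 m = 9480  ⇒  m ≈ 0.5799 kg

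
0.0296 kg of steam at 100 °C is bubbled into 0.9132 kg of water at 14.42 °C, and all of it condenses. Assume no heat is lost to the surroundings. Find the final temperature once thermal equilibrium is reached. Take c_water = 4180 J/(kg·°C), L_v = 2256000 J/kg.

Energy balance with sensible and latent terms:
steam→water at 100 °C releases m L_v = 0.0296·2256000 = 66778; condensate cools 100→T: 0.0296·4180·(T − 100) = 123.73(T − 100); water warms: 0.9132·4180·(T − 14.42) = 3817.2(T − 14.42)
3940.9 T = 66778 + 12373 + 55044 = 134194
T ≈ 34.05 °C — below 100 °C, confirming all the steam condensed.

T_f ≈ 34.1 °C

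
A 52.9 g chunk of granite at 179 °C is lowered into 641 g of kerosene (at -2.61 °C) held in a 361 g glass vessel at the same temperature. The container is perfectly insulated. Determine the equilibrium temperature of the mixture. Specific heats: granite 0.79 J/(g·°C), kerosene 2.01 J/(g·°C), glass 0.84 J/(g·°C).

T_f = Σ m_i c_i T_i / Σ m_i c_i:
T_f = (41.79×179 + 1288.4×(-2.61) + 303.24×(-2.61)) / (41.79 + 1288.4 + 303.24)
    = 3326.4 / 1633.4 ≈ 2.04 °C

T_f ≈ 2.0 °C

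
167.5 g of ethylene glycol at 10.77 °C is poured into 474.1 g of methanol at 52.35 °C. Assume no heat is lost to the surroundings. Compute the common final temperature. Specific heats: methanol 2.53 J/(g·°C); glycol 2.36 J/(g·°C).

With ΣQ=0 the equilibrium temperature is the m·c-weighted mean:
T_f = (1199.5*52.35 + 395.3*10.77) / (1199.5 + 395.3)
    = 67050 / 1594.8 ≈ 42.04 °C

T_f ≈ 42.0 °C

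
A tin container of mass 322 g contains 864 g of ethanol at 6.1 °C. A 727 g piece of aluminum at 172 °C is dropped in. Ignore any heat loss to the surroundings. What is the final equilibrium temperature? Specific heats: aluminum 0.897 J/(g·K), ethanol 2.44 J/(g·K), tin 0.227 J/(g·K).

T_f ≈ 44.3 °C

Setting the total heat transfer to zero:
727×0.897×(T − 172) + 864×2.44×(T − 6.1) + 322×0.227×(T − 6.1) = 0
652.12(T − 172) + 2108.2(T − 6.1) + 73.09(T − 6.1) = 0
2833.4 T = 125470
T ≈ 44.28 °C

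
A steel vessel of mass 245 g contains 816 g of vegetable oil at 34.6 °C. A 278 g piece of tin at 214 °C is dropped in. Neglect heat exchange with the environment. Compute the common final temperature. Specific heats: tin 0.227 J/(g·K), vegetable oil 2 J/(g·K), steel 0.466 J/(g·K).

With ΣQ=0 the equilibrium temperature is the m·c-weighted mean:
T_f = (63.11*214 + 1632*34.6 + 114.17*34.6) / (63.11 + 1632 + 114.17)
    = 73922 / 1809.3 ≈ 40.86 °C

T_f ≈ 40.9 °C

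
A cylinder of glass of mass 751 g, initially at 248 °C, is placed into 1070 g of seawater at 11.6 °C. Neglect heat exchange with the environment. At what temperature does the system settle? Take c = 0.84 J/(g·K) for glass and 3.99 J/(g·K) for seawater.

T_f ≈ 42.0 °C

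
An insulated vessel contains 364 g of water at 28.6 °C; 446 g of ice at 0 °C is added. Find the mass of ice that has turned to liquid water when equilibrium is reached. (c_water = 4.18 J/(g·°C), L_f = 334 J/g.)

Cooling the water to 0 °C releases 364×4.18×28.6 = 43515 J.
Fully melting the ice requires m_ice L_f = 446×334 = 148964 J.
Since 43515 < 148964 J, not all the ice melts; equilibrium is at 0 °C.
Mass melted = 43515/334 ≈ 130.3 g.

m_melted ≈ 130 g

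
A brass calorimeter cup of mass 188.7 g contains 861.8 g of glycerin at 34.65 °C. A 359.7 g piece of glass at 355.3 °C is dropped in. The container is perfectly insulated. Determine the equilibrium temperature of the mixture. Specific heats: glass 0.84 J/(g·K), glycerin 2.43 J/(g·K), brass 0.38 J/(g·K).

Taking heat into each body as positive, Σ m c ΔT = 0:
359.7×0.84×(T − 355.3) + 861.8×2.43×(T − 34.65) + 188.7×0.38×(T − 34.65) = 0
(302.15 + 2094.2 + 71.71) T = 302.15×355.3 + 2094.2×34.65 + 71.71×34.65
T = 182401/2468 ≈ 73.91 °C

T_f ≈ 73.9 °C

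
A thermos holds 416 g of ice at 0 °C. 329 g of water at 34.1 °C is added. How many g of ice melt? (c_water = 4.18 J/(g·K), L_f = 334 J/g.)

m_melted ≈ 140 g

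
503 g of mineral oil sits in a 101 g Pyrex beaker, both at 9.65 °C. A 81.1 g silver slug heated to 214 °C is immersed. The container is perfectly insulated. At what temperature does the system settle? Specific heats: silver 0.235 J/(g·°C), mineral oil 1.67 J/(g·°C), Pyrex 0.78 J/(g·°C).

T_f ≈ 13.8 °C

Conservation of energy gives ΣQ = 0:
81.1·0.235·(T − 214) + 503·1.67·(T − 9.65) + 101·0.78·(T − 9.65) = 0
19.06(T − 214) + 840.01(T − 9.65) + 78.78(T − 9.65) = 0
(19.06 + 840.01 + 78.78) T = 19.06·214 + 840.01·9.65 + 78.78·9.65
T = 12945 / 937.85 = 13.8 °C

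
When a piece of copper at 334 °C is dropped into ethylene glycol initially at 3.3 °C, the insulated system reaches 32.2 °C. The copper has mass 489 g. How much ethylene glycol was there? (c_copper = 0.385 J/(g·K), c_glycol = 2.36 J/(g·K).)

m ≈ 833 g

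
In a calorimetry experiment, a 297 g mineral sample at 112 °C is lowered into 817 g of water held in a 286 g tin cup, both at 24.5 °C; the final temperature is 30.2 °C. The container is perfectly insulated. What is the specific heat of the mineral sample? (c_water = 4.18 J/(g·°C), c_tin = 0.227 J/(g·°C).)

c ≈ 0.816 J/(g·°C)

Energy conservation, ΣQ = 0:
297×c×(30.2 − 112) + 817×4.18×(30.2 − 24.5) + 286×0.227×(30.2 − 24.5) = 0
-24295 c = -19836
c = -19836/-24295 ≈ 0.8165 J/(g·°C)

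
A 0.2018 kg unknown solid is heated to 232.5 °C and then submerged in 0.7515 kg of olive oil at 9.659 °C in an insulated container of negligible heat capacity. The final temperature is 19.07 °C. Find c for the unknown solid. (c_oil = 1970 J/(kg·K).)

c ≈ 323 J/(kg·K)

Net heat exchanged in the isolated system is zero:
0.2018·c·(19.07 − 232.5) + 0.7515·1970·(19.07 − 9.659) = 0
-43.07 c = -13933
c = -13933/-43.07 ≈ 323.5 J/(kg·K)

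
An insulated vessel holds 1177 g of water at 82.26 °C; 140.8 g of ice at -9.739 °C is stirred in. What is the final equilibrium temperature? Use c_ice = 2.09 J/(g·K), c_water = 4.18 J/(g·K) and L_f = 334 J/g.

Energy balance with sensible and latent terms:
ice -9.739→0 °C: 140.8·2.09·9.739 = 2865.9; fusion: m_ice L_f = 140.8·334 = 47027; meltwater 0→T: 140.8·4.18·T = 588.54 T; water: 4919.9(T − 82.26)
5508.4 T = 404708 − 49893 = 354815
T ≈ 64.41 °C — above 0 °C, consistent with complete melting.

T_f ≈ 64.4 °C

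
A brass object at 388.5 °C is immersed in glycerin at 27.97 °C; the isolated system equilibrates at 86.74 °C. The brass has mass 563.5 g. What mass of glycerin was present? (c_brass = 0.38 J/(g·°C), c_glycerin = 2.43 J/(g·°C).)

Heat lost by the brass = heat gained by the glycerin:
563.5×0.38×(388.5 − 86.74) = m×2.43×(86.74 − 27.97)
142.81 m = 64616  ⇒  m ≈ 452.5 g

m ≈ 452 g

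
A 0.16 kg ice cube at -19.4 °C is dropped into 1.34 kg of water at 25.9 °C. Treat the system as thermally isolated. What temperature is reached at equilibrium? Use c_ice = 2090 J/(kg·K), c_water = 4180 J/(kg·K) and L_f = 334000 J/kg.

T_f ≈ 13.6 °C

Energy conservation, ΣQ = 0:
warm ice to 0 °C: 0.16×2090×(0 − (-19.4)) = 6487.4; latent heat to melt: 0.16×334000 = 53440; warm the meltwater: 668.8 T; water cools: 1.34×4180×(T − 25.9) = 5601.2(T − 25.9)
6270 T = 145071 − 59927 = 85144
T ≈ 13.58 °C. Since T > 0 °C, the all-ice-melts assumption holds.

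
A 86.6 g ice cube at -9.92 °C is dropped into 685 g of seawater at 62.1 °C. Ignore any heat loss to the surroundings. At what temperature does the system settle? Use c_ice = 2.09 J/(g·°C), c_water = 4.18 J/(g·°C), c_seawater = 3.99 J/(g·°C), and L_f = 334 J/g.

Energy conservation, ΣQ = 0:
ice -9.92→0 °C: 86.6×2.09×9.92 = 1795.5
  fusion: m_ice L_f = 86.6×334 = 28924
  warm the meltwater: 361.99 T
  seawater cools: 685×3.99×(T − 62.1) = 2733.2(T − 62.1)
3095.1 T = 169729 − 30720 = 139009
T ≈ 44.91 °C (positive, so assuming full melt was valid).

T_f ≈ 44.9 °C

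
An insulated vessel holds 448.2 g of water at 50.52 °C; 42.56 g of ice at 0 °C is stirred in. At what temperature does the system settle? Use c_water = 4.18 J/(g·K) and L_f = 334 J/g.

T_f ≈ 39.2 °C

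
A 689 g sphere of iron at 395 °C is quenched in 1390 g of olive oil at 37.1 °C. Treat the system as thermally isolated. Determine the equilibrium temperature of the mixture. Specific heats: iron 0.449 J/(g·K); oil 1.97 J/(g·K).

T_f ≈ 73.4 °C

T_f = Σ m_i c_i T_i / Σ m_i c_i:
T_f = (309.36·395 + 2738.3·37.1) / (309.36 + 2738.3)
    = 223789 / 3047.7 ≈ 73.43 °C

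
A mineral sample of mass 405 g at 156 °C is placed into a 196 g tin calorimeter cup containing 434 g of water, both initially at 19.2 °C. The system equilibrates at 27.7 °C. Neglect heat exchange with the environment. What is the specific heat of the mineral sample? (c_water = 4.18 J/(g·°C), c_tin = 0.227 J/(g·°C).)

c ≈ 0.304 J/(g·°C)

Heat gained plus heat lost sum to zero:
405·c·(27.7 − 156) + 434·4.18·(27.7 − 19.2) + 196·0.227·(27.7 − 19.2) = 0
-51962 c = -15798
c = -15798/-51962 ≈ 0.304 J/(g·°C)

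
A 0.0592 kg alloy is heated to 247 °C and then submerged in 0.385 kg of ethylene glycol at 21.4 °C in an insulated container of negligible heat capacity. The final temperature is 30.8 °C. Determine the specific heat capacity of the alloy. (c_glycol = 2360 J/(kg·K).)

c ≈ 667 J/(kg·K)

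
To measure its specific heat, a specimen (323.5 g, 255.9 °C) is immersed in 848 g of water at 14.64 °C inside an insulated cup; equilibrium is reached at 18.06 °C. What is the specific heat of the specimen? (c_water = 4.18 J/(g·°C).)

c ≈ 0.158 J/(g·°C)

Taking heat into each body as positive, Σ m c ΔT = 0:
323.5·c·(18.06 − 255.9) + 848·4.18·(18.06 − 14.64) = 0
-76941 c = -12123
c = -12123/-76941 ≈ 0.1576 J/(g·°C)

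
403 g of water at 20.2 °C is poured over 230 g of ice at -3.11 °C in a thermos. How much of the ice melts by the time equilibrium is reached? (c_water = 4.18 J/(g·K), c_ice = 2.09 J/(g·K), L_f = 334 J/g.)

Heat available from the water dropping to 0 °C: 403×4.18×20.2 = 34028 J.
Warming the ice to 0 °C takes 230×2.09×3.11 = 1495 J, leaving 32533 J for melting.
Melting all 230 g of ice would need 230×334 = 76820 J.
That's not enough to melt it all — equilibrium is at 0 °C with ice remaining.
m_melt = 32533 / L_f = 97.4 g.

m_melted ≈ 97.4 g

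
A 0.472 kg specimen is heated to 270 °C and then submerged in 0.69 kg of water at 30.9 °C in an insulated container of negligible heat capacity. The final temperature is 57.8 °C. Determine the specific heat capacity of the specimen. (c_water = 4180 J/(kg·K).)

Energy conservation, ΣQ = 0:
0.472×c×(57.8 − 270) + 0.69×4180×(57.8 − 30.9) = 0
-100.16 c = -77585
c = -77585/-100.16 ≈ 774.6 J/(kg·K)

c ≈ 775 J/(kg·K)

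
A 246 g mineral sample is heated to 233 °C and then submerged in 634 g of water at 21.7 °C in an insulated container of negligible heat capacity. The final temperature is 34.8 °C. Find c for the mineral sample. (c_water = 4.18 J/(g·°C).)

Heat lost by the mineral sample = heat gained by the water:
246×c×(233 − 34.8) = 634×4.18×(34.8 − 21.7)
48757 c = 34717  ⇒  c ≈ 0.712 J/(g·°C)

c ≈ 0.712 J/(g·°C)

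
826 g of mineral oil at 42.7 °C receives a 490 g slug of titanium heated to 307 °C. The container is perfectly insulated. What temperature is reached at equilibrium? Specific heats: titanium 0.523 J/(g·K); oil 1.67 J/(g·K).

T_f ≈ 84.1 °C

Heat gained plus heat lost sum to zero:
490·0.523·(T − 307) + 826·1.67·(T − 42.7) = 0
256.27(T − 307) + 1379.4(T − 42.7) = 0
(256.27 + 1379.4) T = 256.27·307 + 1379.4·42.7
T = 137576/1635.7 ≈ 84.11 °C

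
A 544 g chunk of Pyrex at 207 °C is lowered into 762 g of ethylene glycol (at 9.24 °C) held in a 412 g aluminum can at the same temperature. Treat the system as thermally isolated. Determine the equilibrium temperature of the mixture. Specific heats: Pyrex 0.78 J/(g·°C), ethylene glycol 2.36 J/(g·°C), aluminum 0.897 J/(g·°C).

T_f ≈ 41.6 °C

With ΣQ=0 the equilibrium temperature is the m·c-weighted mean:
T_f = (424.32×207 + 1798.3×9.24 + 369.56×9.24) / (424.32 + 1798.3 + 369.56)
    = 107865 / 2592.2 ≈ 41.61 °C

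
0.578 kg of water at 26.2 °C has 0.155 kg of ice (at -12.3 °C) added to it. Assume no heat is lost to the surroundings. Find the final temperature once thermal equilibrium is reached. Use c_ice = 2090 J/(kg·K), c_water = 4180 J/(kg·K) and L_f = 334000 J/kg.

T_f ≈ 2.5 °C

Energy conservation, ΣQ = 0:
warm ice to 0 °C: 0.155×2090×(0 − (-12.3)) = 3984.6; fusion: m_ice L_f = 0.155×334000 = 51770; warm the meltwater: 647.9 T; water: 2416(T − 26.2)
3063.9 T = 63300 − 55755 = 7545.7
T ≈ 2.46 °C — above 0 °C, consistent with complete melting.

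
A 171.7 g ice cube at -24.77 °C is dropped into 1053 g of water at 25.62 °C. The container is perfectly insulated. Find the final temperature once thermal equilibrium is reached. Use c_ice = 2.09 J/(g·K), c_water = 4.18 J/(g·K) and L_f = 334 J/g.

T_f ≈ 9.1 °C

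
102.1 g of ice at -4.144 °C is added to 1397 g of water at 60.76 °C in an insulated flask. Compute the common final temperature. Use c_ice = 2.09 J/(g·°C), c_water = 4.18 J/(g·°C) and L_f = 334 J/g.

Sum of m c ΔT and latent-heat terms is zero:
ice -4.144→0 °C: 102.1·2.09·4.144 = 884.28; fusion: m_ice L_f = 102.1·334 = 34101; warm the meltwater: 426.78 T; water: 5839.5(T − 60.76)
6266.2 T = 354806 − 34986 = 319820
T ≈ 51.04 °C — above 0 °C, consistent with complete melting.

T_f ≈ 51.0 °C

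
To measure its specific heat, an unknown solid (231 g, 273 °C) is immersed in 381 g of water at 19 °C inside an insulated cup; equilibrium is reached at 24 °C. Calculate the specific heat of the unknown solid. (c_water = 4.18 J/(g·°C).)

c ≈ 0.138 J/(g·°C)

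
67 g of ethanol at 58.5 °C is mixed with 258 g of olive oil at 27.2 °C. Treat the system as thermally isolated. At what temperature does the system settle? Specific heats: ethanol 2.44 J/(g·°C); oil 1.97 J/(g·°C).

T_f ≈ 34.8 °C

T_f is the heat-capacity-weighted average of the initial temperatures:
T_f = (163.48×58.5 + 508.26×27.2) / (163.48 + 508.26)
    = 23388 / 671.74 ≈ 34.82 °C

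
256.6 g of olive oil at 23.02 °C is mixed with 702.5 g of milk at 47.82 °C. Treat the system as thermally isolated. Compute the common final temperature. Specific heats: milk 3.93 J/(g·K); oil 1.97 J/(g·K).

|Q_milk| = |Q_oil|:
702.5*3.93*(47.82 − T) = 256.6*1.97*(T − 23.02)
2760.8(47.82 − T) = 505.5(T − 23.02)
3266.3 T = 143659  ⇒  T ≈ 43.98 °C

T_f ≈ 44.0 °C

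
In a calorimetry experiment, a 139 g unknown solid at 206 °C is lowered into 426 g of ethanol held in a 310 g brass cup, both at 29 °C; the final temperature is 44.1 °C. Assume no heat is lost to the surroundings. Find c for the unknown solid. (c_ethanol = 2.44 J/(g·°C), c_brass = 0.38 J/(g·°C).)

Conservation of energy gives ΣQ = 0:
139×c×(44.1 − 206) + 426×2.44×(44.1 − 29) + 310×0.38×(44.1 − 29) = 0
-22504 c = -17474
c = -17474/-22504 ≈ 0.7765 J/(g·°C)

c ≈ 0.776 J/(g·°C)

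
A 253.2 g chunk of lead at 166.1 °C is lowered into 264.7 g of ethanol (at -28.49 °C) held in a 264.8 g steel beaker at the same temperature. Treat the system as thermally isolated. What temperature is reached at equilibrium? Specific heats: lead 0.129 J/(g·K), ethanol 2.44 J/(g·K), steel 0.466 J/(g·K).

T_f ≈ -20.6 °C

Energy conservation, ΣQ = 0:
253.2·0.129·(T − 166.1) + 264.7·2.44·(T − (-28.49)) + 264.8·0.466·(T − (-28.49)) = 0
32.66(T − 166.1) + 645.87(T − (-28.49)) + 123.4(T − (-28.49)) = 0
(32.66 + 645.87 + 123.4) T = 32.66·166.1 + 645.87·(-28.49) + 123.4·(-28.49)
T = -16491/801.93 ≈ -20.56 °C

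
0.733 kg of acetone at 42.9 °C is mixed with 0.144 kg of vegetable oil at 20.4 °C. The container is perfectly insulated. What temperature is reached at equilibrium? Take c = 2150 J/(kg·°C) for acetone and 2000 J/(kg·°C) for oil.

Let T be the final temperature. ΣQ_i = 0:
0.733×2150×(T − 42.9) + 0.144×2000×(T − 20.4) = 0
(1576 + 288) T = 1576×42.9 + 288×20.4
T = 73483/1864 ≈ 39.42 °C

T_f ≈ 39.4 °C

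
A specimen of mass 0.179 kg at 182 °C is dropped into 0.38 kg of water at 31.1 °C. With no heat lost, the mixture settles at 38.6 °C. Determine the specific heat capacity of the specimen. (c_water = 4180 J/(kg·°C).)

Setting the total heat transfer to zero:
0.179×c×(38.6 − 182) + 0.38×4180×(38.6 − 31.1) = 0
-25.67 c = -11913
c = -11913/-25.67 ≈ 464.1 J/(kg·°C)

c ≈ 464 J/(kg·°C)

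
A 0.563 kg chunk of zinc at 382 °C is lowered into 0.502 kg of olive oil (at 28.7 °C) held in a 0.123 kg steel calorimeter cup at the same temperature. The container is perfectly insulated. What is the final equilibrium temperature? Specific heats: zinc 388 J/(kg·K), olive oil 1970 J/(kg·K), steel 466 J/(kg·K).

T_f ≈ 89.7 °C

Energy conservation, ΣQ = 0:
0.563·388·(T − 382) + 0.502·1970·(T − 28.7) + 0.123·466·(T − 28.7) = 0
1264.7 T = 113473
T ≈ 89.72 °C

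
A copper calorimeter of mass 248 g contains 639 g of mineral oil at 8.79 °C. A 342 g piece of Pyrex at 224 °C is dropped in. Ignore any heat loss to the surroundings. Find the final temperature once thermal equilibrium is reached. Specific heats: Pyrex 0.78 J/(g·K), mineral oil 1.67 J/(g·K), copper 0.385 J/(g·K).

Net heat exchanged in the isolated system is zero:
342×0.78×(T − 224) + 639×1.67×(T − 8.79) + 248×0.385×(T − 8.79) = 0
1429.4 T = 69974
T = 69974/1429.4 ≈ 48.95 °C

T_f ≈ 49.0 °C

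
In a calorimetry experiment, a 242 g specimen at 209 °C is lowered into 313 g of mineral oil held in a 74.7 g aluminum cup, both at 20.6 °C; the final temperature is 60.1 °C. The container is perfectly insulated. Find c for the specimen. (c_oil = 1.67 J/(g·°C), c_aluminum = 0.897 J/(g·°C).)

c ≈ 0.646 J/(g·°C)

Taking heat into each body as positive, Σ m c ΔT = 0:
242·c·(60.1 − 209) + 313·1.67·(60.1 − 20.6) + 74.7·0.897·(60.1 − 20.6) = 0
-36034 c = -23294
c = -23294/-36034 ≈ 0.6464 J/(g·°C)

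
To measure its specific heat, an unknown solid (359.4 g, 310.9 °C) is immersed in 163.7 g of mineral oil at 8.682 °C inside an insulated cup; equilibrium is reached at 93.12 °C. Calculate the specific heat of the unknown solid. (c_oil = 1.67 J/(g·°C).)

Taking heat into each body as positive, Σ m c ΔT = 0:
359.4·c·(93.12 − 310.9) + 163.7·1.67·(93.12 − 8.682) = 0
-78270 c = -23084
c = -23084/-78270 ≈ 0.2949 J/(g·°C)

c ≈ 0.295 J/(g·°C)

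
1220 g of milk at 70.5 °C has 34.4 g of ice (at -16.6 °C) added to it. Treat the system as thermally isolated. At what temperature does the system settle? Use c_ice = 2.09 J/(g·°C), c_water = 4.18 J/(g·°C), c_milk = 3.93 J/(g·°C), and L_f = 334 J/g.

T_f ≈ 65.9 °C

Heat gained plus heat lost sum to zero:
ice -16.6→0 °C: 34.4×2.09×16.6 = 1193.5
  melt ice: 34.4×334 = 11490
  meltwater 0→T: 34.4×4.18×T = 143.79 T
  milk: 4794.6(T − 70.5)
4938.4 T = 338019 − 12683 = 325336
T ≈ 65.88 °C (positive, so assuming full melt was valid).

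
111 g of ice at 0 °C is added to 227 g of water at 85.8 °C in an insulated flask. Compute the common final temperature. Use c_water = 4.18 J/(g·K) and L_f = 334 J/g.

T_f ≈ 31.4 °C

Energy balance with sensible and latent terms:
melt ice: 111·334 = 37074
  meltwater 0→T: 111·4.18·T = 463.98 T
  water: 948.86(T − 85.8)
1412.8 T = 81412 − 37074 = 44338
T ≈ 31.38 °C — above 0 °C, consistent with complete melting.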